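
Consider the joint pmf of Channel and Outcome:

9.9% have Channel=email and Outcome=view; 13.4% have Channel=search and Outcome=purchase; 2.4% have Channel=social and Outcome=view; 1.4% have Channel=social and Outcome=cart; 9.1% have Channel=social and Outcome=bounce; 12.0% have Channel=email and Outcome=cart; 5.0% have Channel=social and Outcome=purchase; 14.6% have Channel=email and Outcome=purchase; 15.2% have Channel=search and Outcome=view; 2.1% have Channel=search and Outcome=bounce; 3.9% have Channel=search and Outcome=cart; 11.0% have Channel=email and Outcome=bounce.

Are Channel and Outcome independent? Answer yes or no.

P(Channel=search) = 0.346 and P(Outcome=view) = 0.275, so their product is 0.09515, but P(Channel=search, Outcome=view) = 0.152. Since these differ, Channel and Outcome are not independent.

no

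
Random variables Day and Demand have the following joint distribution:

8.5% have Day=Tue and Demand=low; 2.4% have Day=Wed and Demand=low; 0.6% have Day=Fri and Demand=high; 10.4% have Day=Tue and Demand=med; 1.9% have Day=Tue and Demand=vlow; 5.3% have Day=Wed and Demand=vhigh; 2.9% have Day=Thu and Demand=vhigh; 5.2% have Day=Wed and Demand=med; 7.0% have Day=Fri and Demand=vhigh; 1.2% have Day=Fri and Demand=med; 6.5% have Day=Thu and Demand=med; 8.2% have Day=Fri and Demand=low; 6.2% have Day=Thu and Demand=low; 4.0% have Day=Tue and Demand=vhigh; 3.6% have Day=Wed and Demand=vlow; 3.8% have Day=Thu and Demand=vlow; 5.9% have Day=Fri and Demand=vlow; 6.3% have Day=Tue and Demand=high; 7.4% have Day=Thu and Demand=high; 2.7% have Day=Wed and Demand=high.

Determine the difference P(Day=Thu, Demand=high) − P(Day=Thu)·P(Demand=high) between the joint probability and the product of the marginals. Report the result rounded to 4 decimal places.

P(Day=Thu) = 0.038 + 0.062 + 0.065 + 0.074 + 0.029 = 0.268.
P(Demand=high) = 0.063 + 0.027 + 0.074 + 0.006 = 0.170.
P(Day=Thu, Demand=high) − P(Day=Thu)P(Demand=high) = 0.074 − 0.268×0.170 = 0.0284.

0.0284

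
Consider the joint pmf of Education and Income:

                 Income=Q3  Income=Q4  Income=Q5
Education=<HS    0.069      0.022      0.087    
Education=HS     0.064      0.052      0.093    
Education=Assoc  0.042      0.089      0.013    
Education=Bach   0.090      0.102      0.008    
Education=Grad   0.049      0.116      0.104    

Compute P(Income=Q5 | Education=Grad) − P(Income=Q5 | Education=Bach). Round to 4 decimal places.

P(Education=Grad) = 0.049 + 0.116 + 0.104 = 0.269; P(Income=Q5 | Education=Grad) = 0.104/0.269 = 0.38662.
P(Education=Bach) = 0.090 + 0.102 + 0.008 = 0.200; P(Income=Q5 | Education=Bach) = 0.008/0.200 = 0.04000.
Difference = 0.3466.

0.3466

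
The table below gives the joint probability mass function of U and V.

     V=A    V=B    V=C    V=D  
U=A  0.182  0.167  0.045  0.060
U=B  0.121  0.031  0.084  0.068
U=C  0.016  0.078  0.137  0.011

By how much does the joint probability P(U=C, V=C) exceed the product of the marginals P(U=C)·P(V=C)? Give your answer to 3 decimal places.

P(U=C) = 0.016 + 0.078 + 0.137 + 0.011 = 0.242.
P(V=C) = 0.045 + 0.084 + 0.137 = 0.266.
P(U=C, V=C) − P(U=C)P(V=C) = 0.137 − 0.242×0.266 = 0.073.

0.073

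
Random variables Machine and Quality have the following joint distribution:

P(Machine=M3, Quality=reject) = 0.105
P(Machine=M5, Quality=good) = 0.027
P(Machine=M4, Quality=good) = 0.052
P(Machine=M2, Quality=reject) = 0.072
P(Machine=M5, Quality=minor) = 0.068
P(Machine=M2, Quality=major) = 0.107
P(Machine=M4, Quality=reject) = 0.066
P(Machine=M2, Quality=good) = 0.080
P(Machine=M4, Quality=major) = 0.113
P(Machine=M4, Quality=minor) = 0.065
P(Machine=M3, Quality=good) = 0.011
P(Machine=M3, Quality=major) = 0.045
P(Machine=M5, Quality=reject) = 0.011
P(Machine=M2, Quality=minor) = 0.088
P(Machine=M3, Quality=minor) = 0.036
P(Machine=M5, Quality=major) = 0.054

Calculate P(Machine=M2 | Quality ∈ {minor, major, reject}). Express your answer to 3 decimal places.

0.322

P(Quality=minor) = 0.088 + 0.036 + 0.065 + 0.068 = 0.257.
P(Quality=major) = 0.107 + 0.045 + 0.113 + 0.054 = 0.319.
P(Quality=reject) = 0.072 + 0.105 + 0.066 + 0.011 = 0.254.
P(Quality ∈ {minor, major, reject}) = 0.257 + 0.319 + 0.254 = 0.830; P(Machine=M2, Quality ∈ {minor, major, reject}) = 0.088 + 0.107 + 0.072 = 0.267.
P(Machine=M2 | Quality ∈ {minor, major, reject}) = 0.267/0.830 = 0.322.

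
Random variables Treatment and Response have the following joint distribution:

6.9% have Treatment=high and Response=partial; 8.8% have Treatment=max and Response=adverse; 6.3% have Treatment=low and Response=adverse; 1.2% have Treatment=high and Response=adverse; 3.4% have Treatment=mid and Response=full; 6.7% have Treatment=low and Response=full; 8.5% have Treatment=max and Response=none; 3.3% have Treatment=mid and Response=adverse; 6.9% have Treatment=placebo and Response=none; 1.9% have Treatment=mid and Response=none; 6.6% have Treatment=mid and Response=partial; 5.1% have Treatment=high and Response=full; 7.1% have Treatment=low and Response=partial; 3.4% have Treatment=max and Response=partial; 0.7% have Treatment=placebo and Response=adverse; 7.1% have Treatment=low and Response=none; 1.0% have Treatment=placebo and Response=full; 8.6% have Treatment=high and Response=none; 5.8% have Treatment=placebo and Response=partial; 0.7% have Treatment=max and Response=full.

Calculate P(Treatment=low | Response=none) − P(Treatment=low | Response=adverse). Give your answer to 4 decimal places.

-0.0952

P(Response=none) = 0.069 + 0.071 + 0.019 + 0.086 + 0.085 = 0.330; P(Treatment=low | Response=none) = 0.071/0.330 = 0.21515.
P(Response=adverse) = 0.007 + 0.063 + 0.033 + 0.012 + 0.088 = 0.203; P(Treatment=low | Response=adverse) = 0.063/0.203 = 0.31034.
Difference = -0.0952.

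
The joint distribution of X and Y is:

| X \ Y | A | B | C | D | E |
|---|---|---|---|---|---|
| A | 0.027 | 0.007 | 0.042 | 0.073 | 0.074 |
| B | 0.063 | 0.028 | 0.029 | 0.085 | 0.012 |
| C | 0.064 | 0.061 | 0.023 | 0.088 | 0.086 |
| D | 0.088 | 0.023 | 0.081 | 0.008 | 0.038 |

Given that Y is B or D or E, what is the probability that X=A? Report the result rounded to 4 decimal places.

P(Y=B) = 0.007 + 0.028 + 0.061 + 0.023 = 0.119.
P(Y=D) = 0.073 + 0.085 + 0.088 + 0.008 = 0.254.
P(Y=E) = 0.074 + 0.012 + 0.086 + 0.038 = 0.210.
P(Y ∈ {B, D, E}) = 0.119 + 0.254 + 0.210 = 0.583; P(X=A, Y ∈ {B, D, E}) = 0.007 + 0.073 + 0.074 = 0.154.
P(X=A | Y ∈ {B, D, E}) = 0.154/0.583 = 0.2642.

0.2642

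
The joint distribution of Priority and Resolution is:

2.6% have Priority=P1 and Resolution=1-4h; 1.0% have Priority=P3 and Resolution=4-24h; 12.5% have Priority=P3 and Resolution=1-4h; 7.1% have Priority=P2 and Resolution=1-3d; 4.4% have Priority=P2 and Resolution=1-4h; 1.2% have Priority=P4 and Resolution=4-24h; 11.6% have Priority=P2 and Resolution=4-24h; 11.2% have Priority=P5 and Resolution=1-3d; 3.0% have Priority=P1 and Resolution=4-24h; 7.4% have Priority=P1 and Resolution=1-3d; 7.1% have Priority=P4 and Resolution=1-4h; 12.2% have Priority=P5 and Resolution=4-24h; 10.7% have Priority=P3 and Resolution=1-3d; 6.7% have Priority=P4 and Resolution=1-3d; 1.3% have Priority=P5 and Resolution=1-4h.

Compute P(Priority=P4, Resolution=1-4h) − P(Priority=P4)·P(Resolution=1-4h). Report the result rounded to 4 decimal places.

P(Priority=P4) = 0.071 + 0.012 + 0.067 = 0.150.
P(Resolution=1-4h) = 0.026 + 0.044 + 0.125 + 0.071 + 0.013 = 0.279.
P(Priority=P4, Resolution=1-4h) − P(Priority=P4)P(Resolution=1-4h) = 0.071 − 0.150×0.279 = 0.0292.

0.0292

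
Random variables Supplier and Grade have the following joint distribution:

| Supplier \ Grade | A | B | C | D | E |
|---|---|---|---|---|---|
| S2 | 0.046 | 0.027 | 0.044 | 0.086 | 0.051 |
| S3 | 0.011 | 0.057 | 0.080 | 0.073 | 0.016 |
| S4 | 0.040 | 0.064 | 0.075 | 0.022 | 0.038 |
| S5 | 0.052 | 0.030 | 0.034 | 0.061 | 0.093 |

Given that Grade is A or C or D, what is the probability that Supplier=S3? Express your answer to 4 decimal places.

P(Grade=A) = 0.046 + 0.011 + 0.040 + 0.052 = 0.149.
P(Grade=C) = 0.044 + 0.080 + 0.075 + 0.034 = 0.233.
P(Grade=D) = 0.086 + 0.073 + 0.022 + 0.061 = 0.242.
P(Grade ∈ {A, C, D}) = 0.149 + 0.233 + 0.242 = 0.624; P(Supplier=S3, Grade ∈ {A, C, D}) = 0.011 + 0.080 + 0.073 = 0.164.
P(Supplier=S3 | Grade ∈ {A, C, D}) = 0.164/0.624 = 0.2628.

0.2628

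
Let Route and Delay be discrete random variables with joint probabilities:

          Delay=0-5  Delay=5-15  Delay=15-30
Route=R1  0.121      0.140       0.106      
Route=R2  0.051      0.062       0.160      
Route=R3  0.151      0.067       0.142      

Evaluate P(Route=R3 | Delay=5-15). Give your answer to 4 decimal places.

0.2491

P(Delay=5-15) = 0.140 + 0.062 + 0.067 = 0.269.
P(Route=R3 | Delay=5-15) = 0.067/0.269 = 0.2491.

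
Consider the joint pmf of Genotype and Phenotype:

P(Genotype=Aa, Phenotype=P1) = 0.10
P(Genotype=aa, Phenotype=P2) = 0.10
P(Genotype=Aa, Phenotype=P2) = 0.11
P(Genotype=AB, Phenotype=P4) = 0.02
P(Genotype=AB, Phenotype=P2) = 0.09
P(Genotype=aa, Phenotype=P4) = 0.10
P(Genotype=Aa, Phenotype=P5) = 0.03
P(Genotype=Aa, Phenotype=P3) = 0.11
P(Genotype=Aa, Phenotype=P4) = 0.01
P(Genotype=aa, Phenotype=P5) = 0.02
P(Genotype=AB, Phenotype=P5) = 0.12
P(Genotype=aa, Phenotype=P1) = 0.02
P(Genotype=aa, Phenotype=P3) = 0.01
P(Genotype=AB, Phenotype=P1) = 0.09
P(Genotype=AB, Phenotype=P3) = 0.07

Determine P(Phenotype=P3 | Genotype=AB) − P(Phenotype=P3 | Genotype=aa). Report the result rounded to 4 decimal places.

0.1395

P(Genotype=AB) = 0.09 + 0.09 + 0.07 + 0.02 + 0.12 = 0.39; P(Phenotype=P3 | Genotype=AB) = 0.07/0.39 = 0.17949.
P(Genotype=aa) = 0.02 + 0.10 + 0.01 + 0.10 + 0.02 = 0.25; P(Phenotype=P3 | Genotype=aa) = 0.01/0.25 = 0.04000.
Difference = 0.1395.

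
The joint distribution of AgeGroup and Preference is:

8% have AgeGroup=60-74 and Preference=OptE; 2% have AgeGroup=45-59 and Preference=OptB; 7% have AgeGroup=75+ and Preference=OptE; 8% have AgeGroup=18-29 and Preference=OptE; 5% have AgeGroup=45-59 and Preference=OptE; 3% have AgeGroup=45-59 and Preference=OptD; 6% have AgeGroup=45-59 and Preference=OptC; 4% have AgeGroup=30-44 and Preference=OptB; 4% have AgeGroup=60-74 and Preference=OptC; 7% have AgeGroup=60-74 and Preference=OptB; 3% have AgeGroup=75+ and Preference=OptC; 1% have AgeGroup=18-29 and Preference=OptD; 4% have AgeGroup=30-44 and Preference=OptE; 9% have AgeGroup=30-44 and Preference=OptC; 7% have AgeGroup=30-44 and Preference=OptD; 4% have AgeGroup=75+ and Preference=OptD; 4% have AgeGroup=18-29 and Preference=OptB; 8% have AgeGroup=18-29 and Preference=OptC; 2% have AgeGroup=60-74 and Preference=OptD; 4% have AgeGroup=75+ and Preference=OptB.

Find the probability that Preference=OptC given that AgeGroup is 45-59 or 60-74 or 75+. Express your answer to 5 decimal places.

P(AgeGroup=45-59) = 0.02 + 0.06 + 0.03 + 0.05 = 0.16.
P(AgeGroup=60-74) = 0.07 + 0.04 + 0.02 + 0.08 = 0.21.
P(AgeGroup=75+) = 0.04 + 0.03 + 0.04 + 0.07 = 0.18.
P(AgeGroup ∈ {45-59, 60-74, 75+}) = 0.16 + 0.21 + 0.18 = 0.55; P(Preference=OptC, AgeGroup ∈ {45-59, 60-74, 75+}) = 0.06 + 0.04 + 0.03 = 0.13.
P(Preference=OptC | AgeGroup ∈ {45-59, 60-74, 75+}) = 0.13/0.55 = 0.23636.

0.23636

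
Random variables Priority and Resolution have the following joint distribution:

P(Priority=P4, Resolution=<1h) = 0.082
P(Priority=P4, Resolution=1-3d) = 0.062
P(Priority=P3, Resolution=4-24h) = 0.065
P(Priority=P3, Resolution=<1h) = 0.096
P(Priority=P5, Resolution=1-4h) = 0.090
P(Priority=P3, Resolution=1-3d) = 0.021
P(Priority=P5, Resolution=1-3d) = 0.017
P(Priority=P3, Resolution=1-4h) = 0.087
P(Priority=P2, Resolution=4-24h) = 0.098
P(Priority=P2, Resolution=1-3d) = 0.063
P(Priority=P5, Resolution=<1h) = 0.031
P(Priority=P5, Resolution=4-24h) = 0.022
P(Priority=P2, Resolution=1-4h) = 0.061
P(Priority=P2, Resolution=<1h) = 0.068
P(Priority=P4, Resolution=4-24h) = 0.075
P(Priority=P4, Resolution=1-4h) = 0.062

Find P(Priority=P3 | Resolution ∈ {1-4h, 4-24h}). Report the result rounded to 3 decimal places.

0.271

P(Resolution=1-4h) = 0.061 + 0.087 + 0.062 + 0.090 = 0.300.
P(Resolution=4-24h) = 0.098 + 0.065 + 0.075 + 0.022 = 0.260.
P(Resolution ∈ {1-4h, 4-24h}) = 0.300 + 0.260 = 0.560; P(Priority=P3, Resolution ∈ {1-4h, 4-24h}) = 0.087 + 0.065 = 0.152.
P(Priority=P3 | Resolution ∈ {1-4h, 4-24h}) = 0.152/0.560 = 0.271.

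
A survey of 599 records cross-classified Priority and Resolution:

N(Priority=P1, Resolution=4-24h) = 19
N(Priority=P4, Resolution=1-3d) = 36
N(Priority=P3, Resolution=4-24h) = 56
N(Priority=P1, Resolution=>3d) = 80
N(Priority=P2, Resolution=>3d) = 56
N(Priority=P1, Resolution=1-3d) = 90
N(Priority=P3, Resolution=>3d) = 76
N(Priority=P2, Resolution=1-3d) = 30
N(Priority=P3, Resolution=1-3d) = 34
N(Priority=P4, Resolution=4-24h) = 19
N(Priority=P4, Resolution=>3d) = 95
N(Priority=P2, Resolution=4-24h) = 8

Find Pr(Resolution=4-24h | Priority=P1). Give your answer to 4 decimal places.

Total with Priority=P1: 19 + 90 + 80 = 189.
P(Resolution=4-24h | Priority=P1) = 19/189 = 0.1005.

0.1005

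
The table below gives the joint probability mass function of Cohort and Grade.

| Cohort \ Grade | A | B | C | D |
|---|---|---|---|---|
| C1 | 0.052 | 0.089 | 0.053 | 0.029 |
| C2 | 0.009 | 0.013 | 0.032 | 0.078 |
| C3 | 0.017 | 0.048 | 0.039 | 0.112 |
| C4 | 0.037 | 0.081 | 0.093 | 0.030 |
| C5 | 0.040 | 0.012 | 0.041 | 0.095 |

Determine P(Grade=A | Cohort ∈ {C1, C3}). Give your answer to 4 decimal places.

0.1572

P(Cohort=C1) = 0.052 + 0.089 + 0.053 + 0.029 = 0.223.
P(Cohort=C3) = 0.017 + 0.048 + 0.039 + 0.112 = 0.216.
P(Cohort ∈ {C1, C3}) = 0.223 + 0.216 = 0.439; P(Grade=A, Cohort ∈ {C1, C3}) = 0.052 + 0.017 = 0.069.
P(Grade=A | Cohort ∈ {C1, C3}) = 0.069/0.439 = 0.1572.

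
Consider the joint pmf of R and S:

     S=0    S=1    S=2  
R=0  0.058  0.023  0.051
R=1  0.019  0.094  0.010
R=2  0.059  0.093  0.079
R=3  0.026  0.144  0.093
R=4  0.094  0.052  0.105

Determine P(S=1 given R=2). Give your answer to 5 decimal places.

P(R=2) = 0.059 + 0.093 + 0.079 = 0.231.
P(S=1 | R=2) = 0.093/0.231 = 0.40260.

0.40260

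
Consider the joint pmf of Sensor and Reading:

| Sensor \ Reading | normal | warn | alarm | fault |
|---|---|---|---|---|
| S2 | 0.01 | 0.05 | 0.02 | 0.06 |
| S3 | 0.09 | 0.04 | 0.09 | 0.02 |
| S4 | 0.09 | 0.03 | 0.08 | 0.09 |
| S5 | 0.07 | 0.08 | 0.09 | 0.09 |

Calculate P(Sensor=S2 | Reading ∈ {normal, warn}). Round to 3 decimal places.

0.130

P(Reading=normal) = 0.01 + 0.09 + 0.09 + 0.07 = 0.26.
P(Reading=warn) = 0.05 + 0.04 + 0.03 + 0.08 = 0.20.
P(Reading ∈ {normal, warn}) = 0.26 + 0.20 = 0.46; P(Sensor=S2, Reading ∈ {normal, warn}) = 0.01 + 0.05 = 0.06.
P(Sensor=S2 | Reading ∈ {normal, warn}) = 0.06/0.46 = 0.130.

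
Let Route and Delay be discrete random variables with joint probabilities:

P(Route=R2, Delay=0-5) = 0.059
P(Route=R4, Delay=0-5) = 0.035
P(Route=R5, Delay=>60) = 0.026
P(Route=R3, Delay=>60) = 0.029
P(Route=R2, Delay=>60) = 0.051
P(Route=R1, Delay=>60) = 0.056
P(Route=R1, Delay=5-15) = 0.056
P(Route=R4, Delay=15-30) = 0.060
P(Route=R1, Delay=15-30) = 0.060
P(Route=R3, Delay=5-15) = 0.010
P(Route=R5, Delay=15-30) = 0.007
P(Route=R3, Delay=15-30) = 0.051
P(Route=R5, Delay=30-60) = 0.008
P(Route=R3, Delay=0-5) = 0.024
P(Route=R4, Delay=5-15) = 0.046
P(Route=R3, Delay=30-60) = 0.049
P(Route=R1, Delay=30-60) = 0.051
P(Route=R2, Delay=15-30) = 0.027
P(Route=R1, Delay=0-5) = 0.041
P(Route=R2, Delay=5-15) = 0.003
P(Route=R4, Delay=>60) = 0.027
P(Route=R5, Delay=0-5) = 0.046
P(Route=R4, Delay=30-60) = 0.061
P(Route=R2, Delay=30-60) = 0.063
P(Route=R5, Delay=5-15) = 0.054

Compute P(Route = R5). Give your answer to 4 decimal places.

P(Route=R5) = 0.046 + 0.054 + 0.007 + 0.008 + 0.026 = 0.141.

0.1410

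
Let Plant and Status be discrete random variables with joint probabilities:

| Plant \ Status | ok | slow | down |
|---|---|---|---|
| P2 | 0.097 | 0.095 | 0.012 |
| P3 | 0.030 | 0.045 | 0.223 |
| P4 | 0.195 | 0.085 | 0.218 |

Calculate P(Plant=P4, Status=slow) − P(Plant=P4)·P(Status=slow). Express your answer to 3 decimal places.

-0.027

P(Plant=P4) = 0.195 + 0.085 + 0.218 = 0.498.
P(Status=slow) = 0.095 + 0.045 + 0.085 = 0.225.
P(Plant=P4, Status=slow) − P(Plant=P4)P(Status=slow) = 0.085 − 0.498×0.225 = -0.027.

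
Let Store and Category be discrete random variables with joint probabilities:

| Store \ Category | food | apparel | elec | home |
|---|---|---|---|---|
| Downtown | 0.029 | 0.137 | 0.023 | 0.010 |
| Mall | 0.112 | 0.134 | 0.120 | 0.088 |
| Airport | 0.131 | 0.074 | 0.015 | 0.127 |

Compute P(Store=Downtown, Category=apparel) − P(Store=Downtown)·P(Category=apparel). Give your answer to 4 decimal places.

0.0683

P(Store=Downtown) = 0.029 + 0.137 + 0.023 + 0.010 = 0.199.
P(Category=apparel) = 0.137 + 0.134 + 0.074 = 0.345.
P(Store=Downtown, Category=apparel) − P(Store=Downtown)P(Category=apparel) = 0.137 − 0.199×0.345 = 0.0683.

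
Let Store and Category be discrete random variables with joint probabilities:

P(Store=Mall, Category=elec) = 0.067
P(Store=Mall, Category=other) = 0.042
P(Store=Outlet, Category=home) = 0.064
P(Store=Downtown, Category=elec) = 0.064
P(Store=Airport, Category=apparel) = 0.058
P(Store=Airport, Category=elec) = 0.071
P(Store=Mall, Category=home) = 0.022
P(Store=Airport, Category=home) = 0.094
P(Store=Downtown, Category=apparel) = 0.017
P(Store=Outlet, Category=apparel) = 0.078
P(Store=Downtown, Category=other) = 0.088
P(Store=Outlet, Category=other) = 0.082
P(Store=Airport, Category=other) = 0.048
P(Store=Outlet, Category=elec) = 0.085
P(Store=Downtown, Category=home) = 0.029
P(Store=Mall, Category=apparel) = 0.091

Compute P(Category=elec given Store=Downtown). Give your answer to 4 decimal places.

P(Store=Downtown) = 0.017 + 0.064 + 0.029 + 0.088 = 0.198.
P(Category=elec | Store=Downtown) = 0.064/0.198 = 0.3232.

0.3232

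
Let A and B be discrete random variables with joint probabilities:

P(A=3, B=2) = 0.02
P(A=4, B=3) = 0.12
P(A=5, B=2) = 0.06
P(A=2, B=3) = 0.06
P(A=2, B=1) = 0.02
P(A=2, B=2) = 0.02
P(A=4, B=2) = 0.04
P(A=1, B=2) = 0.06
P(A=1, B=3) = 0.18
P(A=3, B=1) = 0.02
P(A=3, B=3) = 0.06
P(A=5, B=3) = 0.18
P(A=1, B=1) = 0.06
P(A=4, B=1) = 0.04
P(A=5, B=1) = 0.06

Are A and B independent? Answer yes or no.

Every cell satisfies P(A,B) = P(A)·P(B). For instance P(A=4) = 0.20, P(B=1) = 0.20, and 0.20×0.20 = 0.04 matches the joint entry. So A and B are independent.

yes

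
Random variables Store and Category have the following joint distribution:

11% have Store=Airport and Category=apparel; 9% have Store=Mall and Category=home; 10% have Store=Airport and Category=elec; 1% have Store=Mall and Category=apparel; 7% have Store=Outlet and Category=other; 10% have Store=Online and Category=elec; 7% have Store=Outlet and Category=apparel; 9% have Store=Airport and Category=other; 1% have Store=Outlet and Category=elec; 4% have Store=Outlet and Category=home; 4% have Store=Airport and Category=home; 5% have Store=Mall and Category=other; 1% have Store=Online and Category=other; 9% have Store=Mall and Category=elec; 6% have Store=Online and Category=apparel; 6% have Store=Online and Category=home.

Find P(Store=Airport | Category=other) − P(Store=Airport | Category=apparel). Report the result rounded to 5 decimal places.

-0.03091

P(Category=other) = 0.05 + 0.09 + 0.07 + 0.01 = 0.22; P(Store=Airport | Category=other) = 0.09/0.22 = 0.409091.
P(Category=apparel) = 0.01 + 0.11 + 0.07 + 0.06 = 0.25; P(Store=Airport | Category=apparel) = 0.11/0.25 = 0.440000.
Difference = -0.03091.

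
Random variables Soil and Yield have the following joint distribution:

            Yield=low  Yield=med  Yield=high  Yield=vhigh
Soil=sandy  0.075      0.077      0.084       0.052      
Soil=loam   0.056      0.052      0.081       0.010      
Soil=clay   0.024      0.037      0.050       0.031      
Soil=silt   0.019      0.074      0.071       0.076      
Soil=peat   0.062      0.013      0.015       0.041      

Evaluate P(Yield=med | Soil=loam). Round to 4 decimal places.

0.2613

P(Soil=loam) = 0.056 + 0.052 + 0.081 + 0.010 = 0.199.
P(Yield=med | Soil=loam) = 0.052/0.199 = 0.2613.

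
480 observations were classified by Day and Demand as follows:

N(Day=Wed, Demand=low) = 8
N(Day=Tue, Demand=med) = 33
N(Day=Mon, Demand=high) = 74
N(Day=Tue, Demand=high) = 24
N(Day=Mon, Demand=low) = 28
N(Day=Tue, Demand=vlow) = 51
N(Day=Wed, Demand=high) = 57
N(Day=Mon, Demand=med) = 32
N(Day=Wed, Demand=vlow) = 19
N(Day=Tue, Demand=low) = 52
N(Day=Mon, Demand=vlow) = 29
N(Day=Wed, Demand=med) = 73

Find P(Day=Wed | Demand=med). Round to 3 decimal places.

Total with Demand=med: 32 + 33 + 73 = 138.
P(Day=Wed | Demand=med) = 73/138 = 0.529.

0.529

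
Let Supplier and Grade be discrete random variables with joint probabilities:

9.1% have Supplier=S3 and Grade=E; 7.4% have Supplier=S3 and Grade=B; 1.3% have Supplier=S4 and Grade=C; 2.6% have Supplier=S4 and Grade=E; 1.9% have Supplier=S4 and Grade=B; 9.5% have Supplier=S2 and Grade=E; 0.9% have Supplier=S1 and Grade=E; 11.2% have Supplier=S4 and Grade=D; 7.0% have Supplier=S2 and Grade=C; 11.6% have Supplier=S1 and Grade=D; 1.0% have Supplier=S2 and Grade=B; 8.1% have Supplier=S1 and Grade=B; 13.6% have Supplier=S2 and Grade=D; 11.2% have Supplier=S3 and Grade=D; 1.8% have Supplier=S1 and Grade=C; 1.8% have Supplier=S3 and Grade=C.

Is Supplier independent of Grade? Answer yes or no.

no

P(Supplier=S2) = 0.311 and P(Grade=B) = 0.184, so their product is 0.05722, but P(Supplier=S2, Grade=B) = 0.010. Since these differ, Supplier and Grade are not independent.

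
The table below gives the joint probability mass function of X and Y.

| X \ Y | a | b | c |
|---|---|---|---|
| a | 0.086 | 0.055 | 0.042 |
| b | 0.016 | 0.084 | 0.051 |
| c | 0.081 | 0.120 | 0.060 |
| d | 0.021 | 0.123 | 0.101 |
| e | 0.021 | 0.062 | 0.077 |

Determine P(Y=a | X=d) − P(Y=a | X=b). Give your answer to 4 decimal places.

P(X=d) = 0.021 + 0.123 + 0.101 = 0.245; P(Y=a | X=d) = 0.021/0.245 = 0.08571.
P(X=b) = 0.016 + 0.084 + 0.051 = 0.151; P(Y=a | X=b) = 0.016/0.151 = 0.10596.
Difference = -0.0202.

-0.0202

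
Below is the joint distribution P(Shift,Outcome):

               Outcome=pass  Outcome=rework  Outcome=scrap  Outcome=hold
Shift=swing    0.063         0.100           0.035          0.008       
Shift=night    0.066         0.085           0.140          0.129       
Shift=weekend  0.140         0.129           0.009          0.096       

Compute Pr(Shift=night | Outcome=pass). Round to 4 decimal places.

0.2454

P(Outcome=pass) = 0.063 + 0.066 + 0.140 = 0.269.
P(Shift=night | Outcome=pass) = 0.066/0.269 = 0.2454.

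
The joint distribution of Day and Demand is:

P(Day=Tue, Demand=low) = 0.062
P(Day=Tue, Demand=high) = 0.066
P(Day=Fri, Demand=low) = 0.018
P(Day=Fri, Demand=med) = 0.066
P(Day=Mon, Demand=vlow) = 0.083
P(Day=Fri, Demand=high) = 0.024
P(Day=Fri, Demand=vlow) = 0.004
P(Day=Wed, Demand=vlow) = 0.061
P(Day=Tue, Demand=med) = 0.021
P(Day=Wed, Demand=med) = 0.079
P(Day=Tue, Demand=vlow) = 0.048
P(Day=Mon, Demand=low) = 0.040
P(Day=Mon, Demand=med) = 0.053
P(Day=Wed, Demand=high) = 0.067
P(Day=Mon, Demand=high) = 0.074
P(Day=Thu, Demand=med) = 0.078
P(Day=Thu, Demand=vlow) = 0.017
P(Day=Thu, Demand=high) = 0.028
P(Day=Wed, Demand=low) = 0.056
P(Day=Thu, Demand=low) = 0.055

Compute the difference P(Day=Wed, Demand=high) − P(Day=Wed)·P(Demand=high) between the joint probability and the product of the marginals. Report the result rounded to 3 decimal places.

P(Day=Wed) = 0.061 + 0.056 + 0.079 + 0.067 = 0.263.
P(Demand=high) = 0.074 + 0.066 + 0.067 + 0.028 + 0.024 = 0.259.
P(Day=Wed, Demand=high) − P(Day=Wed)P(Demand=high) = 0.067 − 0.263×0.259 = -0.001.

-0.001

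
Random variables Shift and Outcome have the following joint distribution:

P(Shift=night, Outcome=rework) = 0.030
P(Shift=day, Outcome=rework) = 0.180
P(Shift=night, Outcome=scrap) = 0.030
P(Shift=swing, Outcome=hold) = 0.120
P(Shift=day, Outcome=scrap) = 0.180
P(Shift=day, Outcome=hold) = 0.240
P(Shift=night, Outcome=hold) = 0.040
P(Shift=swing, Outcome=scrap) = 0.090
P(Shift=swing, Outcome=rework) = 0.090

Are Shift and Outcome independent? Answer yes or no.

Every cell satisfies P(Shift,Outcome) = P(Shift)·P(Outcome). For instance P(Shift=swing) = 0.300, P(Outcome=hold) = 0.400, and 0.300×0.400 = 0.120 matches the joint entry. So Shift and Outcome are independent.

yes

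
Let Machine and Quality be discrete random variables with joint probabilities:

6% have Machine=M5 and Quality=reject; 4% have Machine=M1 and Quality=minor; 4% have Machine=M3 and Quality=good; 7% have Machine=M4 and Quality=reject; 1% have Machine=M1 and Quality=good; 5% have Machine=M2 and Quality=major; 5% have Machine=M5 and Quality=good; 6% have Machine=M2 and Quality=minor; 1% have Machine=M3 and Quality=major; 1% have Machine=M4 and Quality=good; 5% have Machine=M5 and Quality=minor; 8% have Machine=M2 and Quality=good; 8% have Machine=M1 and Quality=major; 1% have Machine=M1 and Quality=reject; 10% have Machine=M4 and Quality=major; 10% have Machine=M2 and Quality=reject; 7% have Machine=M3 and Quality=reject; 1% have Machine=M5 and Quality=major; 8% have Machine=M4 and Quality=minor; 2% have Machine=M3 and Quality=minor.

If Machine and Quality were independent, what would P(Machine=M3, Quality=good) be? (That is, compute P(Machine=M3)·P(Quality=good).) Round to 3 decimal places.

P(Machine=M3) = 0.04 + 0.02 + 0.01 + 0.07 = 0.14.
P(Quality=good) = 0.01 + 0.08 + 0.04 + 0.01 + 0.05 = 0.19.
Product: 0.14 × 0.19 = 0.027.

0.027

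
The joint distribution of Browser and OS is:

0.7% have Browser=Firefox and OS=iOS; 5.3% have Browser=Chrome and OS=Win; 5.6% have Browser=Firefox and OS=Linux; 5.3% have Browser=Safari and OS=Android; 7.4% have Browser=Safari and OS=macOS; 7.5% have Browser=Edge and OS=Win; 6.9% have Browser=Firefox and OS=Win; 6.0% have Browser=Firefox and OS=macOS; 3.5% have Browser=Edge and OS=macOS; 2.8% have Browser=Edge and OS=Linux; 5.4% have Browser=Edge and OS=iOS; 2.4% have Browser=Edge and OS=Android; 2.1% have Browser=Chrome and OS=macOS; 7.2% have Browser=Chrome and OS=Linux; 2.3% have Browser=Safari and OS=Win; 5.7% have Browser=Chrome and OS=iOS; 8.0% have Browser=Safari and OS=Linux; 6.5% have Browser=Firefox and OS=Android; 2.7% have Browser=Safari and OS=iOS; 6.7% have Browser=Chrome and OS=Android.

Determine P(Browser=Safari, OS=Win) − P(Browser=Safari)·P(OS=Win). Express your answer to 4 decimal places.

-0.0335

P(Browser=Safari) = 0.023 + 0.074 + 0.080 + 0.027 + 0.053 = 0.257.
P(OS=Win) = 0.053 + 0.069 + 0.023 + 0.075 = 0.220.
P(Browser=Safari, OS=Win) − P(Browser=Safari)P(OS=Win) = 0.023 − 0.257×0.220 = -0.0335.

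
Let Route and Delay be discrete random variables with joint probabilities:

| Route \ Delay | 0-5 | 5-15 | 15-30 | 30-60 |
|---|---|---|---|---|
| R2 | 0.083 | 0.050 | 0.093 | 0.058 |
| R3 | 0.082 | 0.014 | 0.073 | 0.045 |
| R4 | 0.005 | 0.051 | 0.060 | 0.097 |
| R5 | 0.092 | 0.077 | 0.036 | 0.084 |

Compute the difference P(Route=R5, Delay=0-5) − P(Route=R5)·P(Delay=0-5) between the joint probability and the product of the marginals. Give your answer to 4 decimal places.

P(Route=R5) = 0.092 + 0.077 + 0.036 + 0.084 = 0.289.
P(Delay=0-5) = 0.083 + 0.082 + 0.005 + 0.092 = 0.262.
P(Route=R5, Delay=0-5) − P(Route=R5)P(Delay=0-5) = 0.092 − 0.289×0.262 = 0.0163.

0.0163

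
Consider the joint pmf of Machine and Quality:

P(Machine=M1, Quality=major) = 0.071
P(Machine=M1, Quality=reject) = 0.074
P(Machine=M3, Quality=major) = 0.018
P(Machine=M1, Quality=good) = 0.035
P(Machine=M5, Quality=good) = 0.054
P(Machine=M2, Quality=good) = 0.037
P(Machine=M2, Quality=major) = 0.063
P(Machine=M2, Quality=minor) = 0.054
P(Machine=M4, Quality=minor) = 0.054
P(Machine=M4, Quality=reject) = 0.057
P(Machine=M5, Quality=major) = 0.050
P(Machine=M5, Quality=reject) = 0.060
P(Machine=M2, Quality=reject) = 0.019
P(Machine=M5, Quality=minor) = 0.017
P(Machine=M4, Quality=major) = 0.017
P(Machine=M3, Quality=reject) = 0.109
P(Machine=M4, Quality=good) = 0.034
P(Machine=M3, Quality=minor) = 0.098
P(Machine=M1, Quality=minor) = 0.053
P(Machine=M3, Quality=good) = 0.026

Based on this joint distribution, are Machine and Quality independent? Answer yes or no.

no

P(Machine=M3) = 0.251 and P(Quality=major) = 0.219, so their product is 0.05497, but P(Machine=M3, Quality=major) = 0.018. Since these differ, Machine and Quality are not independent.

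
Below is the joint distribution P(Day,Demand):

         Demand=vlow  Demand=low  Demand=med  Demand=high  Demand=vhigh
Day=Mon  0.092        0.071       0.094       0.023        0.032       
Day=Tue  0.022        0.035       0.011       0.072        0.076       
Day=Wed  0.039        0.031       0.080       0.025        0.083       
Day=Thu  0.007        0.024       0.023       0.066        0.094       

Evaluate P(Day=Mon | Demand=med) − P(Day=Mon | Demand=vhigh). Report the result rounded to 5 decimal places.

0.33964

P(Demand=med) = 0.094 + 0.011 + 0.080 + 0.023 = 0.208; P(Day=Mon | Demand=med) = 0.094/0.208 = 0.451923.
P(Demand=vhigh) = 0.032 + 0.076 + 0.083 + 0.094 = 0.285; P(Day=Mon | Demand=vhigh) = 0.032/0.285 = 0.112281.
Difference = 0.33964.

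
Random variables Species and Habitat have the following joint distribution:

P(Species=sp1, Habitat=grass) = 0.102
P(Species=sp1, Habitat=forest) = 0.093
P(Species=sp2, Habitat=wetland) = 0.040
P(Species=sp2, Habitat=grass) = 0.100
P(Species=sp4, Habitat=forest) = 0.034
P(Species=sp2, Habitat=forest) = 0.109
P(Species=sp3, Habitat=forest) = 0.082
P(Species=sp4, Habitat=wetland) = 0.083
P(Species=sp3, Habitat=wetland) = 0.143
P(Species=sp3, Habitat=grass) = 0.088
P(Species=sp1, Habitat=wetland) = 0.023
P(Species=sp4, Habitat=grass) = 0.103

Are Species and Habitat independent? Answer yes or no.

no

P(Species=sp3) = 0.313 and P(Habitat=wetland) = 0.289, so their product is 0.09046, but P(Species=sp3, Habitat=wetland) = 0.143. Since these differ, Species and Habitat are not independent.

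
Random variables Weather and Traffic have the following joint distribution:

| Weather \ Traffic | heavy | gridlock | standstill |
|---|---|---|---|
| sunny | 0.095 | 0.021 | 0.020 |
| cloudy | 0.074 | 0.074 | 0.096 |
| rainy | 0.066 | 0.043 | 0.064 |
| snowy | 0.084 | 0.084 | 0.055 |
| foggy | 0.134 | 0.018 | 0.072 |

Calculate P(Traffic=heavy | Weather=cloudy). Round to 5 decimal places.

P(Weather=cloudy) = 0.074 + 0.074 + 0.096 = 0.244.
P(Traffic=heavy | Weather=cloudy) = 0.074/0.244 = 0.30328.

0.30328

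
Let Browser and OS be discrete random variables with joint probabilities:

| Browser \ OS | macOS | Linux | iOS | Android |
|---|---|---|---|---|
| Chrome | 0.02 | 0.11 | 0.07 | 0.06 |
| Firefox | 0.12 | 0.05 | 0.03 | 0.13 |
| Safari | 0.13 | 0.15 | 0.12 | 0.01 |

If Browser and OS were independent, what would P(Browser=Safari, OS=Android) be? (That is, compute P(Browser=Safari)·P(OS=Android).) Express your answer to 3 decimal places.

0.082

P(Browser=Safari) = 0.13 + 0.15 + 0.12 + 0.01 = 0.41.
P(OS=Android) = 0.06 + 0.13 + 0.01 = 0.20.
Product: 0.41 × 0.20 = 0.082.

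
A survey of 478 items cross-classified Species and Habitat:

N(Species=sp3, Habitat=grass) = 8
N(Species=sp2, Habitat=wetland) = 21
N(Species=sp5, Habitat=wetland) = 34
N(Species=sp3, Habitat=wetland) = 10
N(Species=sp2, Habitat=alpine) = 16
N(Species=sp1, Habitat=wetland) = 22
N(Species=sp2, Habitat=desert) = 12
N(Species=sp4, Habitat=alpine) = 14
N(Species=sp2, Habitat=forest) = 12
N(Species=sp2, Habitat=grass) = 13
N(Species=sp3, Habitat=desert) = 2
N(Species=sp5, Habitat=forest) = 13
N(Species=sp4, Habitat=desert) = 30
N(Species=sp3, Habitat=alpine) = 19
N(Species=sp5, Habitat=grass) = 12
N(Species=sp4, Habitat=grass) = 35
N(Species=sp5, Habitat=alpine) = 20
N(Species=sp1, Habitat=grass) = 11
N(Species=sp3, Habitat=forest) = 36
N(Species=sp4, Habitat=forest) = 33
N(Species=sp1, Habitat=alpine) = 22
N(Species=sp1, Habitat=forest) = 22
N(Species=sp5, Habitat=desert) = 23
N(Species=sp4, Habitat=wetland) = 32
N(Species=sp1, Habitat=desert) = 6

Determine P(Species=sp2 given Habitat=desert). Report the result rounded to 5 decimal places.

Total with Habitat=desert: 6 + 12 + 2 + 30 + 23 = 73.
P(Species=sp2 | Habitat=desert) = 12/73 = 0.16438.

0.16438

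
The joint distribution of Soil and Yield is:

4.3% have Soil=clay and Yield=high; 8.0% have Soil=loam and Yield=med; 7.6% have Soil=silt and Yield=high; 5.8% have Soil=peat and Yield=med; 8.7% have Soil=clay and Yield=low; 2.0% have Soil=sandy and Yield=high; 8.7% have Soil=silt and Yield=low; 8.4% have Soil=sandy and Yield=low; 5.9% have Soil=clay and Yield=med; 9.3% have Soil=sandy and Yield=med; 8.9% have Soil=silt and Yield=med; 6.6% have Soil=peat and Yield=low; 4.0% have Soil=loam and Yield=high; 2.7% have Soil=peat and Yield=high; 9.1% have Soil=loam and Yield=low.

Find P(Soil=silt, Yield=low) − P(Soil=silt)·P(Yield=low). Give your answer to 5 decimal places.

-0.01758

P(Soil=silt) = 0.087 + 0.089 + 0.076 = 0.252.
P(Yield=low) = 0.084 + 0.091 + 0.087 + 0.087 + 0.066 = 0.415.
P(Soil=silt, Yield=low) − P(Soil=silt)P(Yield=low) = 0.087 − 0.252×0.415 = -0.01758.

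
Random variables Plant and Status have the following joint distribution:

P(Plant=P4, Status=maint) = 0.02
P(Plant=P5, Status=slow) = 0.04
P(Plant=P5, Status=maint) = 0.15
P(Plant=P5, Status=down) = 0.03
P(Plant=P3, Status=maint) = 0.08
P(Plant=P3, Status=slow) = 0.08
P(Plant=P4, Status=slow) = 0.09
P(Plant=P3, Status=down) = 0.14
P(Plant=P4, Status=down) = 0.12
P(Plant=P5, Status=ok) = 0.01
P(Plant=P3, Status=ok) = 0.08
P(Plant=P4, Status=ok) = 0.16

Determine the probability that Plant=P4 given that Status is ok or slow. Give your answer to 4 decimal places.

P(Status=ok) = 0.08 + 0.16 + 0.01 = 0.25.
P(Status=slow) = 0.08 + 0.09 + 0.04 = 0.21.
P(Status ∈ {ok, slow}) = 0.25 + 0.21 = 0.46; P(Plant=P4, Status ∈ {ok, slow}) = 0.16 + 0.09 = 0.25.
P(Plant=P4 | Status ∈ {ok, slow}) = 0.25/0.46 = 0.5435.

0.5435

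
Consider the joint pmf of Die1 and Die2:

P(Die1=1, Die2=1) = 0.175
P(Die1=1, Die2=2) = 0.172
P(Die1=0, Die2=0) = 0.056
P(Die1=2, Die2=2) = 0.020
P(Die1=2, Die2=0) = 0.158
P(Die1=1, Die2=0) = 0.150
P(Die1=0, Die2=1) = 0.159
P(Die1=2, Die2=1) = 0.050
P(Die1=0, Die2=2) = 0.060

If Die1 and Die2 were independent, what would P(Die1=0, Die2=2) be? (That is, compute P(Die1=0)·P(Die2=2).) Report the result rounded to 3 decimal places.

P(Die1=0) = 0.056 + 0.159 + 0.060 = 0.275.
P(Die2=2) = 0.060 + 0.172 + 0.020 = 0.252.
Product: 0.275 × 0.252 = 0.069.

0.069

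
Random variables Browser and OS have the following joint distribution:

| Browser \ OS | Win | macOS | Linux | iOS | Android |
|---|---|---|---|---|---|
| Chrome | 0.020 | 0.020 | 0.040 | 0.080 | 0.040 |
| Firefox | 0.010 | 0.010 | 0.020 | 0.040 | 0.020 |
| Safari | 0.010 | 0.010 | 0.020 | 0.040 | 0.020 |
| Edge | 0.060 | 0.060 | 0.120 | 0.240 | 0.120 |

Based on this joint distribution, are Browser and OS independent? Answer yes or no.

Every cell satisfies P(Browser,OS) = P(Browser)·P(OS). For instance P(Browser=Chrome) = 0.200, P(OS=iOS) = 0.400, and 0.200×0.400 = 0.080 matches the joint entry. So Browser and OS are independent.

yes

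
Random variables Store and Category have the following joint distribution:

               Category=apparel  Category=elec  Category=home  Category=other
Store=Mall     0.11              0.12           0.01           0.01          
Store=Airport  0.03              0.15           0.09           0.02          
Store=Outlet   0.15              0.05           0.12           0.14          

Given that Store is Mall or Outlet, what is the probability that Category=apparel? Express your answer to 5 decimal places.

P(Store=Mall) = 0.11 + 0.12 + 0.01 + 0.01 = 0.25.
P(Store=Outlet) = 0.15 + 0.05 + 0.12 + 0.14 = 0.46.
P(Store ∈ {Mall, Outlet}) = 0.25 + 0.46 = 0.71; P(Category=apparel, Store ∈ {Mall, Outlet}) = 0.11 + 0.15 = 0.26.
P(Category=apparel | Store ∈ {Mall, Outlet}) = 0.26/0.71 = 0.36620.

0.36620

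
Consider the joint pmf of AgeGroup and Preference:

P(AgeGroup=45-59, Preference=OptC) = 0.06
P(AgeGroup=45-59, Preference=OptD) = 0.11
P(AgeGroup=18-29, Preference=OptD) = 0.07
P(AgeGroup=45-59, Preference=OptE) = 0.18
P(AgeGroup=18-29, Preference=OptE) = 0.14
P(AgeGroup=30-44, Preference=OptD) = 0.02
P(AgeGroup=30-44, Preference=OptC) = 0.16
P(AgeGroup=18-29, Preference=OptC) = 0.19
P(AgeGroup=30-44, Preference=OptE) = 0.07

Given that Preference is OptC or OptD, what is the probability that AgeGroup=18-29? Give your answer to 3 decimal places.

P(Preference=OptC) = 0.19 + 0.16 + 0.06 = 0.41.
P(Preference=OptD) = 0.07 + 0.02 + 0.11 = 0.20.
P(Preference ∈ {OptC, OptD}) = 0.41 + 0.20 = 0.61; P(AgeGroup=18-29, Preference ∈ {OptC, OptD}) = 0.19 + 0.07 = 0.26.
P(AgeGroup=18-29 | Preference ∈ {OptC, OptD}) = 0.26/0.61 = 0.426.

0.426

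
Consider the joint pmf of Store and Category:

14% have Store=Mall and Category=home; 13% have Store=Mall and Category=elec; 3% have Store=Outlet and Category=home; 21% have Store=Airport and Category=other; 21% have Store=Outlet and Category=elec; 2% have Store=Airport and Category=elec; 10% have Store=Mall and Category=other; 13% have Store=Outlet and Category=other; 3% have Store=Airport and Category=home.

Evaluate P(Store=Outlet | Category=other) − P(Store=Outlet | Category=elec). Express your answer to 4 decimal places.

P(Category=other) = 0.10 + 0.21 + 0.13 = 0.44; P(Store=Outlet | Category=other) = 0.13/0.44 = 0.29545.
P(Category=elec) = 0.13 + 0.02 + 0.21 = 0.36; P(Store=Outlet | Category=elec) = 0.21/0.36 = 0.58333.
Difference = -0.2879.

-0.2879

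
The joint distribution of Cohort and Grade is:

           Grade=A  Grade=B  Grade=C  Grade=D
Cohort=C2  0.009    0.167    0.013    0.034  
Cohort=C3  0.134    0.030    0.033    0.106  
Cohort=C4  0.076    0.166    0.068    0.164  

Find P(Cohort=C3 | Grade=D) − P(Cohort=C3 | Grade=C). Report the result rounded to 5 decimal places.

0.05921

P(Grade=D) = 0.034 + 0.106 + 0.164 = 0.304; P(Cohort=C3 | Grade=D) = 0.106/0.304 = 0.348684.
P(Grade=C) = 0.013 + 0.033 + 0.068 = 0.114; P(Cohort=C3 | Grade=C) = 0.033/0.114 = 0.289474.
Difference = 0.05921.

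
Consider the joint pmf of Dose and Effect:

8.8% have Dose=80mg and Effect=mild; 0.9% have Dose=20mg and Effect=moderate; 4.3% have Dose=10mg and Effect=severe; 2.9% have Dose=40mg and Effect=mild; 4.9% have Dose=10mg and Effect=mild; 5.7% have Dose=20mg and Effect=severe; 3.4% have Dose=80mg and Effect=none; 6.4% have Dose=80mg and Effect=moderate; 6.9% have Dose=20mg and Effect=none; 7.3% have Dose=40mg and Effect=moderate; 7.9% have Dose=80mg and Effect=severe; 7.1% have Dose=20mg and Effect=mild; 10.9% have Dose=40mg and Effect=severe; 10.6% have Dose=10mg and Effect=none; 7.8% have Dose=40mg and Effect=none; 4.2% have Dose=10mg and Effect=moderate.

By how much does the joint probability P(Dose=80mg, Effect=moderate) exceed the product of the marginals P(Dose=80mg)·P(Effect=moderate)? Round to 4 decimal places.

0.0142

P(Dose=80mg) = 0.034 + 0.088 + 0.064 + 0.079 = 0.265.
P(Effect=moderate) = 0.042 + 0.009 + 0.073 + 0.064 = 0.188.
P(Dose=80mg, Effect=moderate) − P(Dose=80mg)P(Effect=moderate) = 0.064 − 0.265×0.188 = 0.0142.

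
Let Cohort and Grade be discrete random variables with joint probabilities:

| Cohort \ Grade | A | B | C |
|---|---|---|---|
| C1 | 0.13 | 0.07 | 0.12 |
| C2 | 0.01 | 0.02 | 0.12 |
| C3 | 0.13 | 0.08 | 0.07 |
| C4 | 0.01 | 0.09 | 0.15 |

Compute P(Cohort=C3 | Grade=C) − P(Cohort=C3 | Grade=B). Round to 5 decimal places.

-0.15552

P(Grade=C) = 0.12 + 0.12 + 0.07 + 0.15 = 0.46; P(Cohort=C3 | Grade=C) = 0.07/0.46 = 0.152174.
P(Grade=B) = 0.07 + 0.02 + 0.08 + 0.09 = 0.26; P(Cohort=C3 | Grade=B) = 0.08/0.26 = 0.307692.
Difference = -0.15552.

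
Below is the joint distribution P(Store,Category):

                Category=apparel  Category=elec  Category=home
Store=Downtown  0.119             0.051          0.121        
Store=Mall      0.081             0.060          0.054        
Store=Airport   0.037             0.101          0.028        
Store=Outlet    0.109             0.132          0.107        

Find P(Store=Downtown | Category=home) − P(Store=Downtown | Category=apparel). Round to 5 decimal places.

P(Category=home) = 0.121 + 0.054 + 0.028 + 0.107 = 0.310; P(Store=Downtown | Category=home) = 0.121/0.310 = 0.390323.
P(Category=apparel) = 0.119 + 0.081 + 0.037 + 0.109 = 0.346; P(Store=Downtown | Category=apparel) = 0.119/0.346 = 0.343931.
Difference = 0.04639.

0.04639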